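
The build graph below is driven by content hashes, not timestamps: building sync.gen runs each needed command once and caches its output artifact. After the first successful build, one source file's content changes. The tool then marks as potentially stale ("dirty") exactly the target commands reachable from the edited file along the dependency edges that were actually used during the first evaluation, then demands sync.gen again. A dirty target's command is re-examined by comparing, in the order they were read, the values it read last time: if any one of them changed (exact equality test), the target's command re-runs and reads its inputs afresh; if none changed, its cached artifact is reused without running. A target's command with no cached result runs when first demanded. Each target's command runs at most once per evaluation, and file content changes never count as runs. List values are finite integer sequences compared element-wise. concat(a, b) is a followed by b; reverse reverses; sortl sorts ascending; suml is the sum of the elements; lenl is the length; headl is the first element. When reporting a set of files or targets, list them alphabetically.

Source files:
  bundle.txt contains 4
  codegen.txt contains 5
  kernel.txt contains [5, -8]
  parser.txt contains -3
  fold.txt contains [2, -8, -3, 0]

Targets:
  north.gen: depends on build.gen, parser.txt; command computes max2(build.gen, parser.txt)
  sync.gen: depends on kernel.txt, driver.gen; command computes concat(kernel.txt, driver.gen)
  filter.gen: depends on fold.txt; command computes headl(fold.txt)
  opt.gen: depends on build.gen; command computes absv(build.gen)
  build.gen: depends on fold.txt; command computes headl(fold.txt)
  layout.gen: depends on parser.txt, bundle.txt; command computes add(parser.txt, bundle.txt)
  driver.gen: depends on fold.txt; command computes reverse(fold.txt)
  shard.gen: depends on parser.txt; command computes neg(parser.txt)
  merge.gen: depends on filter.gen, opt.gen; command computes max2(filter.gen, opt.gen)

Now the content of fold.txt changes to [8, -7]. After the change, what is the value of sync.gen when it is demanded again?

sync.gen now evaluates to [5, -8, -7, 8].

Initial pass — values computed on the first demand:
  driver.gen = reverse([2, -8, -3, 0]) = [0, -3, -8, 2]
  sync.gen = concat([5, -8], [0, -3, -8, 2]) = [5, -8, 0, -3, -8, 2]

Second demand — change propagation:
  driver.gen: re-runs because fold.txt [2, -8, -3, 0]->[8, -7]; new result [-7, 8].
  sync.gen: re-runs because driver.gen [0, -3, -8, 2]->[-7, 8]; new result [5, -8, -7, 8].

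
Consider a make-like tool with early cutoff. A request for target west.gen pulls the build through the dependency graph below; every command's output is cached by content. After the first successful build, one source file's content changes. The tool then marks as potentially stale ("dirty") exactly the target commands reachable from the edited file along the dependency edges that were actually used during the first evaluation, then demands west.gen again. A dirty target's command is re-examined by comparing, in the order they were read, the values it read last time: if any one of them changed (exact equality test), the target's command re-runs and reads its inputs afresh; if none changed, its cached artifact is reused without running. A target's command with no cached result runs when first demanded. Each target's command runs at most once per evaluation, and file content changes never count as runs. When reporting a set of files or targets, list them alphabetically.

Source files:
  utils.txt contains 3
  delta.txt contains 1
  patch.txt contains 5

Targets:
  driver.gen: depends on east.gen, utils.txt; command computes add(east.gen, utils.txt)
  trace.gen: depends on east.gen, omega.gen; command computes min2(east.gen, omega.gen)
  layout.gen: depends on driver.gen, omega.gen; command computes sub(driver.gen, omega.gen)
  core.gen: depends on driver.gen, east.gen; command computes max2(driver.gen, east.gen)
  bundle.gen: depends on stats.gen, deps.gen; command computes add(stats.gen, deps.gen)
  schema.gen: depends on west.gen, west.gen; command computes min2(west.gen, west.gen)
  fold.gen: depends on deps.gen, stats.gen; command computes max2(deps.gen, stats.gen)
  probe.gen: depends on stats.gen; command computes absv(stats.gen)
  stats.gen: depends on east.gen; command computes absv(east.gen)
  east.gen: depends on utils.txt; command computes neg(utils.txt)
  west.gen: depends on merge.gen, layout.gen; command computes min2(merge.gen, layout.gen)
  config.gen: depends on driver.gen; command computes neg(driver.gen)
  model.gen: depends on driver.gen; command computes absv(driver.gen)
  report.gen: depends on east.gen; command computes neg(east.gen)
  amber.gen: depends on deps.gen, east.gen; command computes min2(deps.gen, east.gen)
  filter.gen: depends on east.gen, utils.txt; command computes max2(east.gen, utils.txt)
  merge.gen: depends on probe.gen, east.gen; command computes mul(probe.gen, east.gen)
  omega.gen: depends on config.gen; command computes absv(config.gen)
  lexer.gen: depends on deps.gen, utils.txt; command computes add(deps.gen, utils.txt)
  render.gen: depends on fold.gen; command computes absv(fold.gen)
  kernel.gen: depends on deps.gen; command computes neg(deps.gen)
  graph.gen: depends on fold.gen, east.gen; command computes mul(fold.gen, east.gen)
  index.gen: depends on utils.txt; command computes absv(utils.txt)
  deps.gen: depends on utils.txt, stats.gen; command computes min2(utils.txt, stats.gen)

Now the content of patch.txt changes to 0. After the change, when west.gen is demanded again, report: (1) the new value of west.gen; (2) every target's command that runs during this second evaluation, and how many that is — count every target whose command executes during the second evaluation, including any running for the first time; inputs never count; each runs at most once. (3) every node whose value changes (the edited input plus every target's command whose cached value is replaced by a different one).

First demand of the output computes:
  east.gen = neg(3) = -3
  driver.gen = add(-3, 3) = 0
  config.gen = neg(0) = 0
  omega.gen = absv(0) = 0
  layout.gen = sub(0, 0) = 0
  stats.gen = absv(-3) = 3
  probe.gen = absv(3) = 3
  merge.gen = mul(3, -3) = -9
  west.gen = min2(-9, 0) = -9

After the edit, cleaning proceeds:
  no node depends on patch.txt at all; the second demand re-runs nothing.

Note the shortcut — nothing in the graph depends on patch.txt at all, so no recomputation happens.

Demanding west.gen again yields -9.
0 target commands run: none.
The nodes whose values change: patch.txt.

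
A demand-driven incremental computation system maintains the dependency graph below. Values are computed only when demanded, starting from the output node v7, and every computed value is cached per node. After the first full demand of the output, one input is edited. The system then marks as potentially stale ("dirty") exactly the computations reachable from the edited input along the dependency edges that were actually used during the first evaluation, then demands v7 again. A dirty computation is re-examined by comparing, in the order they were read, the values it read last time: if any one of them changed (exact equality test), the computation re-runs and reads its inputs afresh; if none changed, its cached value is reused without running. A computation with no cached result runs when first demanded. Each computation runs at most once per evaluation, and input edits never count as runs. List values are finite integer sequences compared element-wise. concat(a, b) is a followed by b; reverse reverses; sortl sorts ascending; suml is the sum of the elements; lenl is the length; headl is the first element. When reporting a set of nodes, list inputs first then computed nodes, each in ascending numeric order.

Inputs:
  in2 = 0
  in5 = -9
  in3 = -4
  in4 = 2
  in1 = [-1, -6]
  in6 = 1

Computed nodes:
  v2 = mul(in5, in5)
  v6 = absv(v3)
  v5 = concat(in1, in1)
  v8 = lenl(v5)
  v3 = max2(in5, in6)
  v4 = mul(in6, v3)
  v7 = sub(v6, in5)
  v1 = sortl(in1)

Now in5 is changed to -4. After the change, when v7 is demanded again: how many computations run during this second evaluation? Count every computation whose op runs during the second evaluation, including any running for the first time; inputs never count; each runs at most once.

First evaluation (everything demanded from the output):
  v3 = max2(-9, 1) = 1
  v6 = absv(1) = 1
  v7 = sub(1, -9) = 10

Propagation after the edit:
  v3: runs — in5 -9->-4; result 1 (same value as before).
  v6: checked — values it read are unchanged (v3 unchanged); reused cached 1 without running.
  v7: runs — in5 -9->-4; result 5.

Key observation: the cutoff stops propagation at v6 — its inputs' values are unchanged, so it reuses its cache.

Computations that run: v3, v7 — 2 in total.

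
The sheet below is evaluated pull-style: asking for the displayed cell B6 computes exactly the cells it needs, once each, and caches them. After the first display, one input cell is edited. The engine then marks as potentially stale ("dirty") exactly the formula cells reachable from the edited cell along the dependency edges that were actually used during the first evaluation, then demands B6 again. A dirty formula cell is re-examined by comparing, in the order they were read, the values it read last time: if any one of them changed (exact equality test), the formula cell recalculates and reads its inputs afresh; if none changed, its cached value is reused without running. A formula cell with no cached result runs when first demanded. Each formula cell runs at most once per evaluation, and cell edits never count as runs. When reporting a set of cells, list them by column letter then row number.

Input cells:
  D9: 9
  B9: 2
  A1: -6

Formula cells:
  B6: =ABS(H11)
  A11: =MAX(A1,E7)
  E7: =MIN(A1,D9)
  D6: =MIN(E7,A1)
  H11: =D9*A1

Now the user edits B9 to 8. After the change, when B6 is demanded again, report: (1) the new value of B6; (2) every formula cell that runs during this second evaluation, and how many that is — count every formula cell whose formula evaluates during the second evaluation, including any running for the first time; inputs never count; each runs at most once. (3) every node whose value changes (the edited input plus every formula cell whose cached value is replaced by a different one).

Demanding B6 again yields 54.
0 formula cells run: none.
The nodes whose values change: B9.
Note the shortcut — nothing in the graph depends on B9 at all, so no recomputation happens.

First demand of the output computes:
  H11 = 9 * -6 = -54
  B6 = ABS(-54) = 54

After the edit, cleaning proceeds:
  no node depends on B9 at all; the second demand re-runs nothing.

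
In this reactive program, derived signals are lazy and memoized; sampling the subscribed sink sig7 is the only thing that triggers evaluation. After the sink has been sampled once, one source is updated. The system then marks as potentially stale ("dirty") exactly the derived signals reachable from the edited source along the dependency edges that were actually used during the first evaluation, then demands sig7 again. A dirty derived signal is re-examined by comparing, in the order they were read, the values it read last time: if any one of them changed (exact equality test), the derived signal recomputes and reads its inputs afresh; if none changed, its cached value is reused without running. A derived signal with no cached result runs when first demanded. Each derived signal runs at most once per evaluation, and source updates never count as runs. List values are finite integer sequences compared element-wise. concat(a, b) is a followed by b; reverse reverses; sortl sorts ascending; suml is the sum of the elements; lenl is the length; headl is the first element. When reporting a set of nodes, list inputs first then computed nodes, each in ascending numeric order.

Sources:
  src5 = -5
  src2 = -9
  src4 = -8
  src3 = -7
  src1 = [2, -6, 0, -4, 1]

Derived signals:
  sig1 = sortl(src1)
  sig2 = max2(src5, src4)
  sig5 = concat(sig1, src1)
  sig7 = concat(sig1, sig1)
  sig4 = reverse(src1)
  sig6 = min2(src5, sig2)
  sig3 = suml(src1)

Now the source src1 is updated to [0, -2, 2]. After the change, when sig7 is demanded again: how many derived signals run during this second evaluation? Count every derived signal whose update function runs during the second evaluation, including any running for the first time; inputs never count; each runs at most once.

First demand of the output computes:
  sig1 = sortl([2, -6, 0, -4, 1]) = [-6, -4, 0, 1, 2]
  sig7 = concat([-6, -4, 0, 1, 2], [-6, -4, 0, 1, 2]) = [-6, -4, 0, 1, 2, -6, -4, 0, 1, 2]

After the edit, cleaning proceeds:
  sig1: a read changed (src1 [2, -6, 0, -4, 1]->[0, -2, 2]) — executes, giving [-2, 0, 2].
  sig7: a read changed (sig1 [-6, -4, 0, 1, 2]->[-2, 0, 2]; sig1 [-6, -4, 0, 1, 2]->[-2, 0, 2]) — executes, giving [-2, 0, 2, -2, 0, 2].

2 derived signals run: sig1, sig7.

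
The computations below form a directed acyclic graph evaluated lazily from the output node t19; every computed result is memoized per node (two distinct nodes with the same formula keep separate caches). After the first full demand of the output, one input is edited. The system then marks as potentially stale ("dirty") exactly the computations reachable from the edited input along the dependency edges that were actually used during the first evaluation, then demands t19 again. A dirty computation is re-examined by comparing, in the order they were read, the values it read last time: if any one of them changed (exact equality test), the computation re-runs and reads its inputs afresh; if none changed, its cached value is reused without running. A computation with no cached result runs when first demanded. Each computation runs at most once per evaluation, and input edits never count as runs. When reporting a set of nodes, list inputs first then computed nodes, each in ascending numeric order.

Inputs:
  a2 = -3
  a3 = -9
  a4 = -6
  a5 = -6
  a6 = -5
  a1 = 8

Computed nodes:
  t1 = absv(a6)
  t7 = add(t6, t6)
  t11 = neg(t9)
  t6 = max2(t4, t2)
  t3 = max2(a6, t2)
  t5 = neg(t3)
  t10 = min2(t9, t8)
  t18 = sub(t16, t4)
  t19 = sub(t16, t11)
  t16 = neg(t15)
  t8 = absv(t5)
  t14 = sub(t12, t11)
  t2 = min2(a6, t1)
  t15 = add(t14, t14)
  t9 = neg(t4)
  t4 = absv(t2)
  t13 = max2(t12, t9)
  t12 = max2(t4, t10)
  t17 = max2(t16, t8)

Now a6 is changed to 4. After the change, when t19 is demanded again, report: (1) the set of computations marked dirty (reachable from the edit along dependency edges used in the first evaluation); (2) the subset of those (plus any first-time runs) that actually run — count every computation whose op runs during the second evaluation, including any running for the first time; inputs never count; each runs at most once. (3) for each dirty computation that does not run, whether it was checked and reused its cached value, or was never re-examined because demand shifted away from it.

First demand of the output computes:
  t1 = absv(-5) = 5
  t2 = min2(-5, 5) = -5
  t3 = max2(-5, -5) = -5
  t4 = absv(-5) = 5
  t5 = neg(-5) = 5
  t8 = absv(5) = 5
  t9 = neg(5) = -5
  t10 = min2(-5, 5) = -5
  t11 = neg(-5) = 5
  t12 = max2(5, -5) = 5
  t14 = sub(5, 5) = 0
  t15 = add(0, 0) = 0
  t16 = neg(0) = 0
  t19 = sub(0, 5) = -5

After the edit, cleaning proceeds:
  t1: a read changed (a6 -5->4) — executes, giving 4.
  t2: a read changed (a6 -5->4; t1 5->4) — executes, giving 4.
  t3: a read changed (a6 -5->4; t2 -5->4) — executes, giving 4.
  t4: a read changed (t2 -5->4) — executes, giving 4.
  t5: a read changed (t3 -5->4) — executes, giving -4.
  t8: a read changed (t5 5->-4) — executes, giving 4.
  t9: a read changed (t4 5->4) — executes, giving -4.
  t10: a read changed (t9 -5->-4; t8 5->4) — executes, giving -4.
  t11: a read changed (t9 -5->-4) — executes, giving 4.
  t12: a read changed (t4 5->4; t10 -5->-4) — executes, giving 4.
  t14: a read changed (t12 5->4; t11 5->4) — executes, giving 0 — identical to its old value.
  t15: dirty, but its reads are unchanged (t14 unchanged, t14 unchanged); cached 0 stands.
  t16: dirty, but its reads are unchanged (t15 unchanged); cached 0 stands.
  t19: a read changed (t11 5->4) — executes, giving -4.

Note where the cutoff bites: t15 is checked, finds nothing changed, and keeps its cache.

The edit dirties: t1, t2, t3, t4, t5, t8, t9, t10, t11, t12, t14, t15, t16, t19.
12 computations run: t1, t2, t3, t4, t5, t8, t9, t10, t11, t12, t14, t19.
Cache hits after checking: t15, t16.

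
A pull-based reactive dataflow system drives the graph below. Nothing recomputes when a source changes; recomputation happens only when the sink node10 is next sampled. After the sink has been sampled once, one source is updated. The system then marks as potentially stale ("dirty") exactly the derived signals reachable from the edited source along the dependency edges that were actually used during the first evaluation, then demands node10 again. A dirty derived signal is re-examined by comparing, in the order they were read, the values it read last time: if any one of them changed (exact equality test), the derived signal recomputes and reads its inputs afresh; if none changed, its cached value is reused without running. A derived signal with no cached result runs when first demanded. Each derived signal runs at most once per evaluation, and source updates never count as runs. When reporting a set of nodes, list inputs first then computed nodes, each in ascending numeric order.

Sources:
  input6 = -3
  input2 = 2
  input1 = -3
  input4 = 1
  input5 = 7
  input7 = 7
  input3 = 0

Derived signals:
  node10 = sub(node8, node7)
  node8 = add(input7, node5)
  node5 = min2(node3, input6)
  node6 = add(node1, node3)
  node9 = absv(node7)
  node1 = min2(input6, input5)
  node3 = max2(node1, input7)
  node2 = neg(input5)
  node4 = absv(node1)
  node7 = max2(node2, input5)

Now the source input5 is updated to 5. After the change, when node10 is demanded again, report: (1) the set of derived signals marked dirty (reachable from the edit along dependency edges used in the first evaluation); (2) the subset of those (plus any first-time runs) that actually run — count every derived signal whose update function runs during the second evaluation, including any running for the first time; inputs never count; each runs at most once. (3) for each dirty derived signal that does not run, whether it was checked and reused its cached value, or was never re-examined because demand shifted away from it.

First evaluation (everything demanded from the output):
  node1 = min2(-3, 7) = -3
  node2 = neg(7) = -7
  node3 = max2(-3, 7) = 7
  node5 = min2(7, -3) = -3
  node7 = max2(-7, 7) = 7
  node8 = add(7, -3) = 4
  node10 = sub(4, 7) = -3

Propagation after the edit:
  node1: runs — input5 7->5; result -3 (same value as before).
  node2: runs — input5 7->5; result -5.
  node3: checked — values it read are unchanged (node1 unchanged, input7 unchanged); reused cached 7 without running.
  node5: checked — values it read are unchanged (node3 unchanged, input6 unchanged); reused cached -3 without running.
  node7: runs — node2 -7->-5; input5 7->5; result 5.
  node8: checked — values it read are unchanged (input7 unchanged, node5 unchanged); reused cached 4 without running.
  node10: runs — node7 7->5; result -1.

Key observation: the cutoff stops propagation at node3 — its inputs' values are unchanged, so it reuses its cache.

Marked dirty: node1, node2, node3, node5, node7, node8, node10.
Derived signals that run: node1, node2, node7, node10 — 4 in total.
Checked but reused from cache: node3, node5, node8.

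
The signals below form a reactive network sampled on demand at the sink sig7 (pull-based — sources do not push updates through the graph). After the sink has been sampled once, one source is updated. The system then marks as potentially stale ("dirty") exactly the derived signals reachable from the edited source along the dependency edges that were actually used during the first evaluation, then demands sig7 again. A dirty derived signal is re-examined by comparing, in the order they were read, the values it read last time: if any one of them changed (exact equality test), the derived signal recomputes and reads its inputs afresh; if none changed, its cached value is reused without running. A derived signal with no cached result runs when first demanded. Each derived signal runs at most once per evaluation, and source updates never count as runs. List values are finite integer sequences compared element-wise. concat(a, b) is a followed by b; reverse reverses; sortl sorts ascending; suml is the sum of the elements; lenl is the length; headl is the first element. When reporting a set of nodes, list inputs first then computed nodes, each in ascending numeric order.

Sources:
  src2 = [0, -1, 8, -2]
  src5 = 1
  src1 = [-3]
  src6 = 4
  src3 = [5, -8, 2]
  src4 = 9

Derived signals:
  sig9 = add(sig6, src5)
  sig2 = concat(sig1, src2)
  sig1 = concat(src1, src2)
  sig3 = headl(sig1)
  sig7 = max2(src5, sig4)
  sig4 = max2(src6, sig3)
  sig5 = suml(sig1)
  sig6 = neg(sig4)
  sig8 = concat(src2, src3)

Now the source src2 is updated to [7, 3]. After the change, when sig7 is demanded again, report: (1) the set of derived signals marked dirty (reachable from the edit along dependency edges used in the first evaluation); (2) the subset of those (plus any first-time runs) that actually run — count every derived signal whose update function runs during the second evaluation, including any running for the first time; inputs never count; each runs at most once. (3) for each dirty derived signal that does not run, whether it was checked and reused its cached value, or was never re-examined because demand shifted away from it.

Dirty set: sig1, sig3, sig4, sig7.
Run set: sig1, sig3 (2 run).
Re-examined without running (cache reused): sig4, sig7.
The important point: sig3 recomputes to an identical value, and the output ends up unchanged.

Initial pass — values computed on the first demand:
  sig1 = concat([-3], [0, -1, 8, -2]) = [-3, 0, -1, 8, -2]
  sig3 = headl([-3, 0, -1, 8, -2]) = -3
  sig4 = max2(4, -3) = 4
  sig7 = max2(1, 4) = 4

Second demand — change propagation:
  sig1: re-runs because src2 [0, -1, 8, -2]->[7, 3]; new result [-3, 7, 3].
  sig3: re-runs because sig1 [-3, 0, -1, 8, -2]->[-3, 7, 3]; new result -3 (unchanged).
  sig4: re-examined; everything it read last time is the same (src6 unchanged, sig3 unchanged) — cache 4 kept, no run.
  sig7: re-examined; everything it read last time is the same (src5 unchanged, sig4 unchanged) — cache 4 kept, no run.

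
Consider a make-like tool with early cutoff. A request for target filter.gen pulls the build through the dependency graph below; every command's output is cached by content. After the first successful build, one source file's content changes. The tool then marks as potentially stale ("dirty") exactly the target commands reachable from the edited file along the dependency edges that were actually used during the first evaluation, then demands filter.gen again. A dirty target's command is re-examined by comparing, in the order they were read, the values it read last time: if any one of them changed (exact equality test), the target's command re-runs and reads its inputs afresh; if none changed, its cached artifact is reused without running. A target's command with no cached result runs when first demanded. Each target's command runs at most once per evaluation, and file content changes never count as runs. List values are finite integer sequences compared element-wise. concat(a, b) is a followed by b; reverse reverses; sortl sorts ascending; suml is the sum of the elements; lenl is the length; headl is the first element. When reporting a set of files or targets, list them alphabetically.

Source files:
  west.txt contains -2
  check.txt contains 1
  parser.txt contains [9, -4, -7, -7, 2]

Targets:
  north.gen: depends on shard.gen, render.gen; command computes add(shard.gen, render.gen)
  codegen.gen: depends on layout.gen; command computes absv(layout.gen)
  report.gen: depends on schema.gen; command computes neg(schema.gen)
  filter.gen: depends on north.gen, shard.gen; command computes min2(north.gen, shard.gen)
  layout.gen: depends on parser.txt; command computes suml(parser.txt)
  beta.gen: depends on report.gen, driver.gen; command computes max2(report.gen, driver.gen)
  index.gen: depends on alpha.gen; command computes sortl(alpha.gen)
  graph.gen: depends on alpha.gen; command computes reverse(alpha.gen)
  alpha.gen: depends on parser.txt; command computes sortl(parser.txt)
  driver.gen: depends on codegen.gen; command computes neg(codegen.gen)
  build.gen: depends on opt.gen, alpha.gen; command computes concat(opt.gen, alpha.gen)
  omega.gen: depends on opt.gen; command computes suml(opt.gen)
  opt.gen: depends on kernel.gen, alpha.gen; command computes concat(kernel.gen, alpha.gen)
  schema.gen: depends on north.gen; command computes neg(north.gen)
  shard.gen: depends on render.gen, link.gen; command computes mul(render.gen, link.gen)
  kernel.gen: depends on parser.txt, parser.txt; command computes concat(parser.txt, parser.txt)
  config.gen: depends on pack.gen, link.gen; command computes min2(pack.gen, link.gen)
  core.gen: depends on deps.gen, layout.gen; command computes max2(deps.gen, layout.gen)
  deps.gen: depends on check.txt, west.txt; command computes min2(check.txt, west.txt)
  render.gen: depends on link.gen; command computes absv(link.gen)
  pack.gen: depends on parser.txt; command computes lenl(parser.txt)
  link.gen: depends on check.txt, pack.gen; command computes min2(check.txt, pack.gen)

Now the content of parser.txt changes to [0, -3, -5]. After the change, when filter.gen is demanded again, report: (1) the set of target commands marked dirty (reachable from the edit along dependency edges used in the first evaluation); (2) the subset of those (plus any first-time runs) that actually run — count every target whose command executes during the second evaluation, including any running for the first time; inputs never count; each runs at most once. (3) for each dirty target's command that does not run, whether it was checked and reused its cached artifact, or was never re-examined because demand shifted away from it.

The edit dirties: filter.gen, link.gen, north.gen, pack.gen, render.gen, shard.gen.
2 target commands run: link.gen, pack.gen.
Cache hits after checking: filter.gen, north.gen, render.gen, shard.gen.
Note the absorption at link.gen: it re-runs yet its value is the same, leaving the output's value untouched.

First demand of the output computes:
  pack.gen = lenl([9, -4, -7, -7, 2]) = 5
  link.gen = min2(1, 5) = 1
  render.gen = absv(1) = 1
  shard.gen = mul(1, 1) = 1
  north.gen = add(1, 1) = 2
  filter.gen = min2(2, 1) = 1

After the edit, cleaning proceeds:
  pack.gen: a read changed (parser.txt [9, -4, -7, -7, 2]->[0, -3, -5]) — executes, giving 3.
  link.gen: a read changed (pack.gen 5->3) — executes, giving 1 — identical to its old value.
  render.gen: dirty, but its reads are unchanged (link.gen unchanged); cached 1 stands.
  shard.gen: dirty, but its reads are unchanged (render.gen unchanged, link.gen unchanged); cached 1 stands.
  north.gen: dirty, but its reads are unchanged (shard.gen unchanged, render.gen unchanged); cached 2 stands.
  filter.gen: dirty, but its reads are unchanged (north.gen unchanged, shard.gen unchanged); cached 1 stands.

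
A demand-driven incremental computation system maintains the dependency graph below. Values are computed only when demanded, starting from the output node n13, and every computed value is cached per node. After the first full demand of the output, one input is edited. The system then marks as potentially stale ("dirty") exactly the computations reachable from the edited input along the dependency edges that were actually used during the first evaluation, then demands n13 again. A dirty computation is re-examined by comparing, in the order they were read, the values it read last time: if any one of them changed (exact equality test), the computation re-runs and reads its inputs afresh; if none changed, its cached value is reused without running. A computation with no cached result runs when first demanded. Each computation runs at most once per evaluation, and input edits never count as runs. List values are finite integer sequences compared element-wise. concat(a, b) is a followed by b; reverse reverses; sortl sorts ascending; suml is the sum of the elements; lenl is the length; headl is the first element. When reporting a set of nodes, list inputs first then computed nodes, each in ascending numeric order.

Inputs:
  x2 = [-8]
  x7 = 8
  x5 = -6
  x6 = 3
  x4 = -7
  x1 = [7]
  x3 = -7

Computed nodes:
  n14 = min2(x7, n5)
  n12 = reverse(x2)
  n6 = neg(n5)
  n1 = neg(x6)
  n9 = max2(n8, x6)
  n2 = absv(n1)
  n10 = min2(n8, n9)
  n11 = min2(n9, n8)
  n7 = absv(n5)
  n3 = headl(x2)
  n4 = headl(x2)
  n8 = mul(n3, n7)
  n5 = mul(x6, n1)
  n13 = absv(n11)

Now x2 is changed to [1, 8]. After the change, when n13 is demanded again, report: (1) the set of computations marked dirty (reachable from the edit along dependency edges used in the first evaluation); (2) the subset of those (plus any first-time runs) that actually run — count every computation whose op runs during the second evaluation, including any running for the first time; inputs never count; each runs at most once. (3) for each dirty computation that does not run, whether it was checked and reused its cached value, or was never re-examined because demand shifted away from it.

First evaluation (everything demanded from the output):
  n1 = neg(3) = -3
  n3 = headl([-8]) = -8
  n5 = mul(3, -3) = -9
  n7 = absv(-9) = 9
  n8 = mul(-8, 9) = -72
  n9 = max2(-72, 3) = 3
  n11 = min2(3, -72) = -72
  n13 = absv(-72) = 72

Propagation after the edit:
  n3: runs — x2 [-8]->[1, 8]; result 1.
  n8: runs — n3 -8->1; result 9.
  n9: runs — n8 -72->9; result 9.
  n11: runs — n9 3->9; n8 -72->9; result 9.
  n13: runs — n11 -72->9; result 9.

Marked dirty: n3, n8, n9, n11, n13.
Computations that run: n3, n8, n9, n11, n13 — 5 in total.
Every dirty computation ran.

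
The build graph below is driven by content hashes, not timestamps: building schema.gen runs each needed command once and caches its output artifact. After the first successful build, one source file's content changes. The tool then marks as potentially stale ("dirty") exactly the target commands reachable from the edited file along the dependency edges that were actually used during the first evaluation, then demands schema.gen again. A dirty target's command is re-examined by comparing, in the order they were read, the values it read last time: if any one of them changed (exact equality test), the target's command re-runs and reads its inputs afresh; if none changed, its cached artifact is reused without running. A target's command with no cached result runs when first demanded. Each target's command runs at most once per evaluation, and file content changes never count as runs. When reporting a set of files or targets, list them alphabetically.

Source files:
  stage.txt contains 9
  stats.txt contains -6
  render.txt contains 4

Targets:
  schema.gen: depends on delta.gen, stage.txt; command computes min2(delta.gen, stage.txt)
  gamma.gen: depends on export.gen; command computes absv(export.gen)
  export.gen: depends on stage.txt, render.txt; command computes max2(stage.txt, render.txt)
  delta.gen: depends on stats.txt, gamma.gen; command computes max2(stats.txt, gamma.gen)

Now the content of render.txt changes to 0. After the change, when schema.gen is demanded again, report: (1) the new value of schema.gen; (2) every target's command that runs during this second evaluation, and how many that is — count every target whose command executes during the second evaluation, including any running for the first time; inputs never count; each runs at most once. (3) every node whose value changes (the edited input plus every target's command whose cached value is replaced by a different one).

schema.gen now evaluates to 9.
Run set: export.gen (1 run).
Changed values: render.txt.
The important point: export.gen recomputes to an identical value, and the output ends up unchanged.

Initial pass — values computed on the first demand:
  export.gen = max2(9, 4) = 9
  gamma.gen = absv(9) = 9
  delta.gen = max2(-6, 9) = 9
  schema.gen = min2(9, 9) = 9

Second demand — change propagation:
  export.gen: re-runs because render.txt 4->0; new result 9 (unchanged).
  gamma.gen: re-examined; everything it read last time is the same (export.gen unchanged) — cache 9 kept, no run.
  delta.gen: re-examined; everything it read last time is the same (stats.txt unchanged, gamma.gen unchanged) — cache 9 kept, no run.
  schema.gen: re-examined; everything it read last time is the same (delta.gen unchanged, stage.txt unchanged) — cache 9 kept, no run.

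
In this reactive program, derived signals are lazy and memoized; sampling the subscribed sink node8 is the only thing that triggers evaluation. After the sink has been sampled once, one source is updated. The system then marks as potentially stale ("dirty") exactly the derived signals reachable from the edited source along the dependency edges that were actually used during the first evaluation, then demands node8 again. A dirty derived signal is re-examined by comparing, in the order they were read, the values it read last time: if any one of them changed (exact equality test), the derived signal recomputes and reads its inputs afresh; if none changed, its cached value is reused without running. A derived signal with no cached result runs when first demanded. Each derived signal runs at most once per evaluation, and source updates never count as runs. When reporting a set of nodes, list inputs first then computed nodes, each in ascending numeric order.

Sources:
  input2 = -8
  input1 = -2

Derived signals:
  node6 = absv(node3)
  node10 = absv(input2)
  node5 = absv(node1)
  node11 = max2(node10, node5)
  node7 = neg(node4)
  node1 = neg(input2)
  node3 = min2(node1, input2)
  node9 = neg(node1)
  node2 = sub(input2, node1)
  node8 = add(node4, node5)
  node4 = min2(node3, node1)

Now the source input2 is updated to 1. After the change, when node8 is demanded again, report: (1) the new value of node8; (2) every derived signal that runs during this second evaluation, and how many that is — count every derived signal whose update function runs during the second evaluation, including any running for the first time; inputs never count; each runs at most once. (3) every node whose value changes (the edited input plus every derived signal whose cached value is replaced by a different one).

Demanding node8 again yields 0.
5 derived signals run: node1, node3, node4, node5, node8.
The nodes whose values change: input2, node1, node3, node4, node5.

First demand of the output computes:
  node1 = neg(-8) = 8
  node3 = min2(8, -8) = -8
  node4 = min2(-8, 8) = -8
  node5 = absv(8) = 8
  node8 = add(-8, 8) = 0

After the edit, cleaning proceeds:
  node1: a read changed (input2 -8->1) — executes, giving -1.
  node3: a read changed (node1 8->-1; input2 -8->1) — executes, giving -1.
  node4: a read changed (node3 -8->-1; node1 8->-1) — executes, giving -1.
  node5: a read changed (node1 8->-1) — executes, giving 1.
  node8: a read changed (node4 -8->-1; node5 8->1) — executes, giving 0 — identical to its old value.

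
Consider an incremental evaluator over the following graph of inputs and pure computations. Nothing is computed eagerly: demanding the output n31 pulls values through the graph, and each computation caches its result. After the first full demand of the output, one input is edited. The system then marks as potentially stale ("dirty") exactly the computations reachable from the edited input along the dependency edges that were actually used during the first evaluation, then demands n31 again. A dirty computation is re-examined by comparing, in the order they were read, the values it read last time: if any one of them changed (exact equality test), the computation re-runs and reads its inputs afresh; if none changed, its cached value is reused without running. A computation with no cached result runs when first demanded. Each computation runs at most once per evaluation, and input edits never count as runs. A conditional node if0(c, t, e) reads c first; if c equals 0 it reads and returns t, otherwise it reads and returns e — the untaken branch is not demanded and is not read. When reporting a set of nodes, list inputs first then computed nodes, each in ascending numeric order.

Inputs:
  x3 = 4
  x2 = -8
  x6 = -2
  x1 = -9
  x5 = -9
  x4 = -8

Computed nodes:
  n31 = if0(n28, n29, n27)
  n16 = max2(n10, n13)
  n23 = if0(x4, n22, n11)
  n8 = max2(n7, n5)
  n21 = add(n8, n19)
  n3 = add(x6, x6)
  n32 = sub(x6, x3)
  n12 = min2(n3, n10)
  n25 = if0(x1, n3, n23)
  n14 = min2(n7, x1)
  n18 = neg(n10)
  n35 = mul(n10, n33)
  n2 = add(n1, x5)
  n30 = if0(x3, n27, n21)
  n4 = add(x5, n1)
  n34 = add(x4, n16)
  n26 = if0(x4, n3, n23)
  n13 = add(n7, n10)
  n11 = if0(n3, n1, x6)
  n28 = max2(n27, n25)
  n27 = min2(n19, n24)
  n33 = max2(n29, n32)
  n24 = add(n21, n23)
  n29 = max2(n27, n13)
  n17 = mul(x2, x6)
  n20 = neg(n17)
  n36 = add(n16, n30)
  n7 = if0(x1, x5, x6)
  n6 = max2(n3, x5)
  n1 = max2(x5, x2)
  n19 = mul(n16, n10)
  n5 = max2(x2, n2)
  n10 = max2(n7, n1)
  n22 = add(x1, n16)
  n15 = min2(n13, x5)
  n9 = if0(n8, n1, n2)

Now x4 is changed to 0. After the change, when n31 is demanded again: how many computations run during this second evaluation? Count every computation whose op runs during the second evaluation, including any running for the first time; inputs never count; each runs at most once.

Initial pass — values computed on the first demand:
  n1 = max2(-9, -8) = -8
  n2 = add(-8, -9) = -17
  n3 = add(-2, -2) = -4
  n5 = max2(-8, -17) = -8
  n7 = if0(x1=-9 -> else branch x6) = -2
  n8 = max2(-2, -8) = -2
  n10 = max2(-2, -8) = -2
  n11 = if0(n3=-4 -> else branch x6) = -2
  n13 = add(-2, -2) = -4
  n16 = max2(-2, -4) = -2
  n19 = mul(-2, -2) = 4
  n21 = add(-2, 4) = 2
  n23 = if0(x4=-8 -> else branch n11) = -2
  n24 = add(2, -2) = 0
  n25 = if0(x1=-9 -> else branch n23) = -2
  n27 = min2(4, 0) = 0
  n28 = max2(0, -2) = 0
  n29 = max2(0, -4) = 0
  n31 = if0(n28=0 -> then branch n29) = 0

Second demand — change propagation:
  n22: newly demanded (no cache) — executes and yields -11.
  n23: re-runs because x4 -8->0; new result -11.
  n24: re-runs because n23 -2->-11; new result -9.
  n25: re-runs because n23 -2->-11; new result -11.
  n27: re-runs because n24 0->-9; new result -9.
  n28: re-runs because n27 0->-9; n25 -2->-11; new result -9.
  n29: dirty yet unreached — the second evaluation never asks for it.
  n31: re-runs because n28 0->-9; new result -9.

The important point: the flipped condition redirects demand; n29 is left stale, never re-checked.

Run set: n22, n23, n24, n25, n27, n28, n31 (7 run).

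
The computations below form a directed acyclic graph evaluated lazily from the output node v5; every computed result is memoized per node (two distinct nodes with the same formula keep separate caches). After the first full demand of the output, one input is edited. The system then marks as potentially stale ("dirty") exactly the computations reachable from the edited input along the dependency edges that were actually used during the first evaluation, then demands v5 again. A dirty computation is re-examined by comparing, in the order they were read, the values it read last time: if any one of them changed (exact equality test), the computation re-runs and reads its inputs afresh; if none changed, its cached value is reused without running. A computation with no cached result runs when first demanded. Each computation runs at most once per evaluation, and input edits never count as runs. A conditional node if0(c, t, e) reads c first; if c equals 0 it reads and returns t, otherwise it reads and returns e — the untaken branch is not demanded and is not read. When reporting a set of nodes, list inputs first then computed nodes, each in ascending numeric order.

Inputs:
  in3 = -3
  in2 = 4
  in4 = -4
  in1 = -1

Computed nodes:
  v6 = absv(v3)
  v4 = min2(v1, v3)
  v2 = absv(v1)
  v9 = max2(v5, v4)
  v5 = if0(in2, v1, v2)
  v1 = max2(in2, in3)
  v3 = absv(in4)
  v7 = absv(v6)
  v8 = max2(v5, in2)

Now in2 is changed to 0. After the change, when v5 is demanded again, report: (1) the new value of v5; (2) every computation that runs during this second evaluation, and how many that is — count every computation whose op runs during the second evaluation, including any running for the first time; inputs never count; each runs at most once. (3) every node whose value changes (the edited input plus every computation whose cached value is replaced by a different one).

Demanding v5 again yields 0.
2 computations run: v1, v5.
The nodes whose values change: in2, v1, v5.
Note the branch switch — demand abandons v2, which is never re-examined.

First demand of the output computes:
  v1 = max2(4, -3) = 4
  v2 = absv(4) = 4
  v5 = if0(in2=4 -> else branch v2) = 4

After the edit, cleaning proceeds:
  v1: a read changed (in2 4->0) — executes, giving 0.
  v2: stays stale; no demand reaches it after the flip.
  v5: a read changed (in2 4->0) — executes, giving 0.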